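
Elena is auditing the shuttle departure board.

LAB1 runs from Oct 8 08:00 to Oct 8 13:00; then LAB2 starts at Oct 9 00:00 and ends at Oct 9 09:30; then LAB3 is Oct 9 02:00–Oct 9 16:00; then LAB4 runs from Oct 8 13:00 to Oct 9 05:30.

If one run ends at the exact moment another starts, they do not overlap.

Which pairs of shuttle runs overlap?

Sorted by start: LAB1, LAB4, LAB2, LAB3.
LAB4 starts exactly when LAB1 ends (back-to-back, no overlap), so nothing later overlaps LAB1 either.
LAB2 starts before LAB4 ends → LAB4 and LAB2 overlap.
LAB3 starts before LAB4 ends → LAB4 and LAB3 overlap.
LAB3 starts before LAB2 ends → LAB2 and LAB3 overlap.

LAB2 & LAB3, LAB2 & LAB4, LAB3 & LAB4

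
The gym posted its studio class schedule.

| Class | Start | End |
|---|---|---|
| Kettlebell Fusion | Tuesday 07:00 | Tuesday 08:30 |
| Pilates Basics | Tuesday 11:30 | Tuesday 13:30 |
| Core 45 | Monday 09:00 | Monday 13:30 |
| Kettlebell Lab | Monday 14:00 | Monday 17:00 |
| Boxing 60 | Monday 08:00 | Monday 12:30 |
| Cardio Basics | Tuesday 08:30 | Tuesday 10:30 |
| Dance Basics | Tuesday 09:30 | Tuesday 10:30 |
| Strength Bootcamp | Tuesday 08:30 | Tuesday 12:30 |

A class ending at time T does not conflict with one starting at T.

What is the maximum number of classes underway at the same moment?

3

Walk through starts and ends in time order (an end at T is processed before a start at T):
Monday 08:00 start Boxing 60 → 1
Monday 09:00 start Core 45 → 2
Monday 12:30 end Boxing 60 → 1
Monday 13:30 end Core 45 → 0
Monday 14:00 start Kettlebell Lab → 1
Monday 17:00 end Kettlebell Lab → 0
Tuesday 07:00 start Kettlebell Fusion → 1
Tuesday 08:30 end Kettlebell Fusion → 0
Tuesday 08:30 start Cardio Basics → 1
Tuesday 08:30 start Strength Bootcamp → 2
Tuesday 09:30 start Dance Basics → 3
Tuesday 10:30 end Cardio Basics → 2
Tuesday 10:30 end Dance Basics → 1
Tuesday 11:30 start Pilates Basics → 2
Tuesday 12:30 end Strength Bootcamp → 1
Tuesday 13:30 end Pilates Basics → 0
Peak is 3, at Tuesday 09:30 (Cardio Basics, Dance Basics, Strength Bootcamp).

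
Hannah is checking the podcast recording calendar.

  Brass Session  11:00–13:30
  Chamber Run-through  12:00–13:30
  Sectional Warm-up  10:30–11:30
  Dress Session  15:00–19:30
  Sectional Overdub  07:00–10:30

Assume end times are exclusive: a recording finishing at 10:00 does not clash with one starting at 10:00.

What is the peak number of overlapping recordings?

2

Sort all start/end points and keep a running count:
07:00 start Sectional Overdub → 1
10:30 end Sectional Overdub → 0
10:30 start Sectional Warm-up → 1
11:00 start Brass Session → 2
11:30 end Sectional Warm-up → 1
12:00 start Chamber Run-through → 2
13:30 end Brass Session → 1
13:30 end Chamber Run-through → 0
15:00 start Dress Session → 1
19:30 end Dress Session → 0
Peak is 2, at 11:00 (Brass Session, Sectional Warm-up).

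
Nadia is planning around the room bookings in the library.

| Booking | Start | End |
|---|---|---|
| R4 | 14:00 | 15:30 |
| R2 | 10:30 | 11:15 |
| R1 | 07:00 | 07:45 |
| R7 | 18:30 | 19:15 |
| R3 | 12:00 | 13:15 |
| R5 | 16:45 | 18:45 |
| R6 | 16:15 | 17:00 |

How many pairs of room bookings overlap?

Sorted by start: R1, R2, R3, R4, R6, R5, R7.
R2 starts after R1 ends, so R1 has no further overlaps.
R3 starts after R2 ends, so R2 has no further overlaps.
R4 starts after R3 ends, so R3 has no further overlaps.
R6 starts after R4 ends, so R4 has no further overlaps.
R5 starts before R6 ends → R6 and R5 overlap.
R7 starts after R6 ends.
R7 starts before R5 ends → R5 and R7 overlap.
Overlapping pairs: R5 & R6, R5 & R7 — 2 in total.

2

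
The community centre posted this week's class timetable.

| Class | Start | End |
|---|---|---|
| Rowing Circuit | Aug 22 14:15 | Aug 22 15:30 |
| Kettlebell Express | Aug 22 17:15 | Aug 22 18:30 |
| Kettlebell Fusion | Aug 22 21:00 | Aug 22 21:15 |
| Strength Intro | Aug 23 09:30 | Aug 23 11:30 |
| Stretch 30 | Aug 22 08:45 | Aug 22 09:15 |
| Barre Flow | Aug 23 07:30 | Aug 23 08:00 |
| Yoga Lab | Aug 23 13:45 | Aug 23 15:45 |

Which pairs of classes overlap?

no conflicts

Two intervals overlap when each starts before the other ends.
Sorted by start: Stretch 30, Rowing Circuit, Kettlebell Express, Kettlebell Fusion, Barre Flow, Strength Intro, Yoga Lab.
Rowing Circuit starts after Stretch 30 ends — done with Stretch 30.
Kettlebell Express starts after Rowing Circuit ends — done with Rowing Circuit.
Kettlebell Fusion starts after Kettlebell Express ends — done with Kettlebell Express.
Barre Flow starts after Kettlebell Fusion ends — done with Kettlebell Fusion.
Strength Intro starts after Barre Flow ends — done with Barre Flow.
Yoga Lab starts after Strength Intro ends.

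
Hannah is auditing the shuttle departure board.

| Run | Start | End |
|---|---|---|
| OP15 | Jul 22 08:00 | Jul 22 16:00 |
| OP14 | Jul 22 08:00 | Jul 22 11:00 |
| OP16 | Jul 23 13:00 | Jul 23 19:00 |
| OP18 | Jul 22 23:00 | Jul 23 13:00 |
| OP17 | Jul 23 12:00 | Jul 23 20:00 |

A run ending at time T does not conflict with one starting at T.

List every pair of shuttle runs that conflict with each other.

Sorted by start: OP14, OP15, OP18, OP17, OP16.
OP15 starts before OP14 ends → OP14 and OP15 overlap.
OP18 starts after OP14 ends, so nothing later overlaps OP14 either.
OP18 starts after OP15 ends, so nothing later overlaps OP15 either.
OP17 starts before OP18 ends → OP18 and OP17 overlap.
OP16 starts exactly when OP18 ends (back-to-back, no overlap).
OP16 starts before OP17 ends → OP17 and OP16 overlap.

OP14 & OP15, OP16 & OP17, OP17 & OP18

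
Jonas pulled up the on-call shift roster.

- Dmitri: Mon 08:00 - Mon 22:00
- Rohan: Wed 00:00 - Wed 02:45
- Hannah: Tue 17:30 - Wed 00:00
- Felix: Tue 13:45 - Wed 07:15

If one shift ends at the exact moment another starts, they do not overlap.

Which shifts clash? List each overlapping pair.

Sorted by start: Dmitri, Felix, Hannah, Rohan.
Felix starts after Dmitri ends; Dmitri is clear from here.
Hannah starts before Felix ends → Felix and Hannah overlap.
Rohan starts before Felix ends → Felix and Rohan overlap.
Rohan starts exactly when Hannah ends (back-to-back, no overlap).

Felix & Hannah, Felix & Rohan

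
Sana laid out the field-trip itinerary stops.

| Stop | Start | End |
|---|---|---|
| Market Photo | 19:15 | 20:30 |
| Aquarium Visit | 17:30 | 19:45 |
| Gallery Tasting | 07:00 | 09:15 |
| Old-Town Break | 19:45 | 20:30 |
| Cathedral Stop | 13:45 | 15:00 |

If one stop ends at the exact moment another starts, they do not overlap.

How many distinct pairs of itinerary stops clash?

Sorted by start: Gallery Tasting, Cathedral Stop, Aquarium Visit, Market Photo, Old-Town Break.
Cathedral Stop starts after Gallery Tasting ends, so Gallery Tasting has no further overlaps.
Aquarium Visit starts after Cathedral Stop ends, so Cathedral Stop has no further overlaps.
Market Photo starts before Aquarium Visit ends → Aquarium Visit and Market Photo overlap.
Old-Town Break starts exactly when Aquarium Visit ends (back-to-back, no overlap).
Old-Town Break starts before Market Photo ends → Market Photo and Old-Town Break overlap.
Overlapping pairs: Aquarium Visit & Market Photo, Market Photo & Old-Town Break — 2 in total.

2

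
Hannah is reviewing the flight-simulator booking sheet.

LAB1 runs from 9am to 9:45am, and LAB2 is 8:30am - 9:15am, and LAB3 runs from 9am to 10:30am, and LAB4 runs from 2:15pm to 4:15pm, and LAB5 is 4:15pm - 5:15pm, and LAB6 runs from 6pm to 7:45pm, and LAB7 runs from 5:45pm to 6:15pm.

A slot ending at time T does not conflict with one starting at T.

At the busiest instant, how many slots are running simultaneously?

3

Sweep the timeline, counting +1 at each start and −1 at each end (ends before starts at a tie):
8:30am start LAB2 → 1
9am start LAB1 → 2
9am start LAB3 → 3
9:15am end LAB2 → 2
9:45am end LAB1 → 1
10:30am end LAB3 → 0
2:15pm start LAB4 → 1
4:15pm end LAB4 → 0
4:15pm start LAB5 → 1
5:15pm end LAB5 → 0
5:45pm start LAB7 → 1
6pm start LAB6 → 2
6:15pm end LAB7 → 1
7:45pm end LAB6 → 0
Peak is 3, at 9am (LAB1, LAB2, LAB3).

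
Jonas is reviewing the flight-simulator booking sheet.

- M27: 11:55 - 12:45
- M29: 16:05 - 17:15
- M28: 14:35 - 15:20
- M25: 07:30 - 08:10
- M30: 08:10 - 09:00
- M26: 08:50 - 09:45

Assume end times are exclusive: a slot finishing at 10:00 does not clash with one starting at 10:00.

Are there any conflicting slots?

Two intervals overlap when each starts before the other ends.
Sorted by start: M25, M30, M26, M27, M28, M29.
M30 starts exactly when M25 ends (back-to-back, no overlap), so M25 has no further overlaps.
M26 starts before M30 ends → M30 and M26 overlap.
That's a conflict, so the schedule is not conflict-free.

Yes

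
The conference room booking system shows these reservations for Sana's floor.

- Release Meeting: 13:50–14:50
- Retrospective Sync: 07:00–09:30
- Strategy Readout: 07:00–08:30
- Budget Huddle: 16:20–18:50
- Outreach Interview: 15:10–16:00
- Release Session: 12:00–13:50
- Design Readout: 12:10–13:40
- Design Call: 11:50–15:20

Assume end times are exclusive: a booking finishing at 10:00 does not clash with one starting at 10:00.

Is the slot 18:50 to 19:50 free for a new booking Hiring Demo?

Yes — the slot is free

Strategy Readout: ends 08:30 at or before Hiring Demo starts 18:50 → clear.
Retrospective Sync: ends 09:30 at or before Hiring Demo starts 18:50 → clear.
Design Call: ends 15:20 at or before Hiring Demo starts 18:50 → clear.
Release Session: ends 13:50 at or before Hiring Demo starts 18:50 → clear.
Design Readout: ends 13:40 at or before Hiring Demo starts 18:50 → clear.
Release Meeting: ends 14:50 at or before Hiring Demo starts 18:50 → clear.
Outreach Interview: ends 16:00 at or before Hiring Demo starts 18:50 → clear.
Budget Huddle: ends 18:50 at or before Hiring Demo starts 18:50 → clear.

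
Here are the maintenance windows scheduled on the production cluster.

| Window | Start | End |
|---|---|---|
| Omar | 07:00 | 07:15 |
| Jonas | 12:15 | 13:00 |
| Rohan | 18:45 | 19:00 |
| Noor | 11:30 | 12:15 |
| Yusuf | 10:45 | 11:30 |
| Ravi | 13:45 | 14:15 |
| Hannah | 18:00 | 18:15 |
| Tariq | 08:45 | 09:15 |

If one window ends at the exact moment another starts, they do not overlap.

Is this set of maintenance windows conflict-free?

Sorted by start: Omar, Tariq, Yusuf, Noor, Jonas, Ravi, Hannah, Rohan.
Tariq starts after Omar ends — done with Omar.
Yusuf starts after Tariq ends — done with Tariq.
Noor starts exactly when Yusuf ends (back-to-back, no overlap) — done with Yusuf.
Jonas starts exactly when Noor ends (back-to-back, no overlap) — done with Noor.
Ravi starts after Jonas ends — done with Jonas.
Hannah starts after Ravi ends — done with Ravi.
Rohan starts after Hannah ends.
Every pair is clear; the schedule has no overlaps.

Yes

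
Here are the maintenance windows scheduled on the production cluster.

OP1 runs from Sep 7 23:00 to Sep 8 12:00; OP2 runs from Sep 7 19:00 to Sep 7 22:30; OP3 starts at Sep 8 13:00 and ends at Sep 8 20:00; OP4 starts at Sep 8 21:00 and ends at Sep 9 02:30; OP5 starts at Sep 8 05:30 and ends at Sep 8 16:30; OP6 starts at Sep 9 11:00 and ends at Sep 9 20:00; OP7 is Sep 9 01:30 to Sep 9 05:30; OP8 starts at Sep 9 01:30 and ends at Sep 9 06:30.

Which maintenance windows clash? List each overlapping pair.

Check each pair: they overlap iff neither finishes before the other starts.
Sorted by start: OP2, OP1, OP5, OP3, OP4, OP7, OP8, OP6.
OP1 starts after OP2 ends; OP2 is clear from here.
OP5 starts before OP1 ends → OP1 and OP5 overlap.
OP3 starts after OP1 ends; OP1 is clear from here.
OP3 starts before OP5 ends → OP5 and OP3 overlap.
OP4 starts after OP5 ends; OP5 is clear from here.
OP4 starts after OP3 ends; OP3 is clear from here.
OP7 starts before OP4 ends → OP4 and OP7 overlap.
OP8 starts before OP4 ends → OP4 and OP8 overlap.
OP6 starts after OP4 ends.
OP8 starts before OP7 ends → OP7 and OP8 overlap.
OP6 starts after OP7 ends.
OP6 starts after OP8 ends.

OP1 & OP5, OP3 & OP5, OP4 & OP7, OP4 & OP8, OP7 & OP8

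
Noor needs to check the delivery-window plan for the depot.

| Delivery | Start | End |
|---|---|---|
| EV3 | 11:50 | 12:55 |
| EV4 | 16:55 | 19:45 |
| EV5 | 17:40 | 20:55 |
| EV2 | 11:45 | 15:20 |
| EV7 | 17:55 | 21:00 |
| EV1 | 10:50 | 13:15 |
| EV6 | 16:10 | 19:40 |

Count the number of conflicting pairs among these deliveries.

Sorted by start: EV1, EV2, EV3, EV6, EV4, EV5, EV7.
EV2 starts before EV1 ends → EV1 and EV2 overlap.
EV3 starts before EV1 ends → EV1 and EV3 overlap.
EV6 starts after EV1 ends; EV1 is clear from here.
EV3 starts before EV2 ends → EV2 and EV3 overlap.
EV6 starts after EV2 ends; EV2 is clear from here.
EV6 starts after EV3 ends; EV3 is clear from here.
EV4 starts before EV6 ends → EV6 and EV4 overlap.
EV5 starts before EV6 ends → EV6 and EV5 overlap.
EV7 starts before EV6 ends → EV6 and EV7 overlap.
EV5 starts before EV4 ends → EV4 and EV5 overlap.
EV7 starts before EV4 ends → EV4 and EV7 overlap.
EV7 starts before EV5 ends → EV5 and EV7 overlap.
Overlapping pairs: EV1 & EV2, EV1 & EV3, EV2 & EV3, EV4 & EV5, EV4 & EV6, EV4 & EV7, EV5 & EV6, EV5 & EV7, EV6 & EV7 — 9 in total.

9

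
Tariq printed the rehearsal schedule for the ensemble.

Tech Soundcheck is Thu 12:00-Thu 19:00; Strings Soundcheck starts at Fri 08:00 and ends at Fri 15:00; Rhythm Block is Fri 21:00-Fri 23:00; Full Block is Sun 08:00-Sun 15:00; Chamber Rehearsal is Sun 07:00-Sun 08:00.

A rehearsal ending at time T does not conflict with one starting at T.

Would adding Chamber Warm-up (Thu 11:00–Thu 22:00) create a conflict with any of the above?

Yes — it overlaps Tech Soundcheck

Tech Soundcheck: starts Thu 12:00 before Chamber Warm-up ends Thu 22:00, and ends Thu 19:00 after Chamber Warm-up starts Thu 11:00 → overlap.
Strings Soundcheck: starts Fri 08:00 at or after Chamber Warm-up ends Thu 22:00 → clear.
Rhythm Block: starts Fri 21:00 at or after Chamber Warm-up ends Thu 22:00 → clear.
Chamber Rehearsal: starts Sun 07:00 at or after Chamber Warm-up ends Thu 22:00 → clear.
Full Block: starts Sun 08:00 at or after Chamber Warm-up ends Thu 22:00 → clear.
Chamber Warm-up overlaps Tech Soundcheck.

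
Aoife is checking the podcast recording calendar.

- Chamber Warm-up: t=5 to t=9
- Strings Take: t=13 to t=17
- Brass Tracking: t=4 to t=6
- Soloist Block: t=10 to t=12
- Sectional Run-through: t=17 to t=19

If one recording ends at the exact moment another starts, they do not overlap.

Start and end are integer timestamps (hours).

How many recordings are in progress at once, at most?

Walk through starts and ends in time order (an end at T is processed before a start at T):
t=4 start Brass Tracking → 1
t=5 start Chamber Warm-up → 2
t=6 end Brass Tracking → 1
t=9 end Chamber Warm-up → 0
t=10 start Soloist Block → 1
t=12 end Soloist Block → 0
t=13 start Strings Take → 1
t=17 end Strings Take → 0
t=17 start Sectional Run-through → 1
t=19 end Sectional Run-through → 0
Peak is 2, at t=5 (Brass Tracking, Chamber Warm-up).

2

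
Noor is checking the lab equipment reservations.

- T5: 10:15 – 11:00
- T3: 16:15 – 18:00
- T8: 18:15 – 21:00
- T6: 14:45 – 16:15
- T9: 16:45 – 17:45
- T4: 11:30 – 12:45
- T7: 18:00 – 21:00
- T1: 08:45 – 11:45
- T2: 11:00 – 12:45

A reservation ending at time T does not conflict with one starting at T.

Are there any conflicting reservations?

Sorted by start: T1, T5, T2, T4, T6, T3, T9, T7, T8.
T5 starts before T1 ends → T1 and T5 overlap.
That's a conflict, so the schedule is not conflict-free.

Yes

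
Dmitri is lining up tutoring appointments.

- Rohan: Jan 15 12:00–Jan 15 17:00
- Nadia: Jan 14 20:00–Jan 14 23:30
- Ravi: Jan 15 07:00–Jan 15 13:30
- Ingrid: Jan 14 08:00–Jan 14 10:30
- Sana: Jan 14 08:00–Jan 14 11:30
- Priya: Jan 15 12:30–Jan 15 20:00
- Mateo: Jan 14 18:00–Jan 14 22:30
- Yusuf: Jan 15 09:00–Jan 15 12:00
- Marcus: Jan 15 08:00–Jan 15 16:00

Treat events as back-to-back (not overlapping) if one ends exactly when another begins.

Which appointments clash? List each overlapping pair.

Ingrid & Sana, Marcus & Priya, Marcus & Ravi, Marcus & Rohan, Marcus & Yusuf, Mateo & Nadia, Priya & Ravi, Priya & Rohan, Ravi & Rohan, Ravi & Yusuf

Sorted by start: Ingrid, Sana, Mateo, Nadia, Ravi, Marcus, Yusuf, Rohan, Priya.
Sana starts before Ingrid ends → Ingrid and Sana overlap.
Mateo starts after Ingrid ends — done with Ingrid.
Mateo starts after Sana ends — done with Sana.
Nadia starts before Mateo ends → Mateo and Nadia overlap.
Ravi starts after Mateo ends — done with Mateo.
Ravi starts after Nadia ends — done with Nadia.
Marcus starts before Ravi ends → Ravi and Marcus overlap.
Yusuf starts before Ravi ends → Ravi and Yusuf overlap.
Rohan starts before Ravi ends → Ravi and Rohan overlap.
Priya starts before Ravi ends → Ravi and Priya overlap.
Yusuf starts before Marcus ends → Marcus and Yusuf overlap.
Rohan starts before Marcus ends → Marcus and Rohan overlap.
Priya starts before Marcus ends → Marcus and Priya overlap.
Rohan starts exactly when Yusuf ends (back-to-back, no overlap) — done with Yusuf.
Priya starts before Rohan ends → Rohan and Priya overlap.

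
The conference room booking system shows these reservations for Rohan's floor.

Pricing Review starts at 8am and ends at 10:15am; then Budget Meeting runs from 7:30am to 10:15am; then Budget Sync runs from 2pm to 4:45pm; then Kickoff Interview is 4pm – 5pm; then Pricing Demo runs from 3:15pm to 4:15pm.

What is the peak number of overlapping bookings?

3

Sort all start/end points and keep a running count:
7:30am start Budget Meeting → 1
8am start Pricing Review → 2
10:15am end Budget Meeting → 1
10:15am end Pricing Review → 0
2pm start Budget Sync → 1
3:15pm start Pricing Demo → 2
4pm start Kickoff Interview → 3
4:15pm end Pricing Demo → 2
4:45pm end Budget Sync → 1
5pm end Kickoff Interview → 0
Peak is 3, at 4pm (Budget Sync, Kickoff Interview, Pricing Demo).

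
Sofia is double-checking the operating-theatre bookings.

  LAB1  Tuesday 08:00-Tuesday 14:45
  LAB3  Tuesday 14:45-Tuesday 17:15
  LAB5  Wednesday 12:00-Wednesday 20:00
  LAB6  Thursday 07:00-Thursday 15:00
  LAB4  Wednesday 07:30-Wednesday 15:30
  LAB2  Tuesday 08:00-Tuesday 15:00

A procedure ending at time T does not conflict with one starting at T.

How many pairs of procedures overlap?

3

Sorted by start: LAB1, LAB2, LAB3, LAB4, LAB5, LAB6.
LAB2 starts before LAB1 ends → LAB1 and LAB2 overlap.
LAB3 starts exactly when LAB1 ends (back-to-back, no overlap) — done with LAB1.
LAB3 starts before LAB2 ends → LAB2 and LAB3 overlap.
LAB4 starts after LAB2 ends — done with LAB2.
LAB4 starts after LAB3 ends — done with LAB3.
LAB5 starts before LAB4 ends → LAB4 and LAB5 overlap.
LAB6 starts after LAB4 ends.
LAB6 starts after LAB5 ends.
Overlapping pairs: LAB1 & LAB2, LAB2 & LAB3, LAB4 & LAB5 — 3 in total.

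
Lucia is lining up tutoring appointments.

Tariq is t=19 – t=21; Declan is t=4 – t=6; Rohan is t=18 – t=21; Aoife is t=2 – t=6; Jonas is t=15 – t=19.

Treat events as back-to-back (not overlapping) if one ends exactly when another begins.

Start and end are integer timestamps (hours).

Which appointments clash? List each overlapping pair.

Sorted by start: Aoife, Declan, Jonas, Rohan, Tariq.
Declan starts before Aoife ends → Aoife and Declan overlap.
Jonas starts after Aoife ends; Aoife is clear from here.
Jonas starts after Declan ends; Declan is clear from here.
Rohan starts before Jonas ends → Jonas and Rohan overlap.
Tariq starts exactly when Jonas ends (back-to-back, no overlap).
Tariq starts before Rohan ends → Rohan and Tariq overlap.

Aoife & Declan, Jonas & Rohan, Rohan & Tariq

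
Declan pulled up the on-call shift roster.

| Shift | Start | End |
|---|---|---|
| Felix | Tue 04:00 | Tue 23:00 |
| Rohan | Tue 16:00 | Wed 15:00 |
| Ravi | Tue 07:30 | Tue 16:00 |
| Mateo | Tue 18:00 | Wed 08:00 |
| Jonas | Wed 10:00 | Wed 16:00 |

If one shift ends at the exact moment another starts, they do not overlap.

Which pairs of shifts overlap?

Felix & Mateo, Felix & Ravi, Felix & Rohan, Jonas & Rohan, Mateo & Rohan

Check each pair: they overlap iff neither finishes before the other starts.
Sorted by start: Felix, Ravi, Rohan, Mateo, Jonas.
Ravi starts before Felix ends → Felix and Ravi overlap.
Rohan starts before Felix ends → Felix and Rohan overlap.
Mateo starts before Felix ends → Felix and Mateo overlap.
Jonas starts after Felix ends.
Rohan starts exactly when Ravi ends (back-to-back, no overlap) — done with Ravi.
Mateo starts before Rohan ends → Rohan and Mateo overlap.
Jonas starts before Rohan ends → Rohan and Jonas overlap.
Jonas starts after Mateo ends.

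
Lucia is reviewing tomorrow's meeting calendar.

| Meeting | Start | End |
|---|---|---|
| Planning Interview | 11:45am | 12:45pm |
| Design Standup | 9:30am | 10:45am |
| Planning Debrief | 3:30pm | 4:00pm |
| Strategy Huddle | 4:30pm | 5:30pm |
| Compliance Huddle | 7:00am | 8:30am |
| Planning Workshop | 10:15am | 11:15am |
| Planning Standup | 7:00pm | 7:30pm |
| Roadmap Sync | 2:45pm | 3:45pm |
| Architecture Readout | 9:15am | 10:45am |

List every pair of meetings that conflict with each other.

Architecture Readout & Design Standup, Architecture Readout & Planning Workshop, Design Standup & Planning Workshop, Planning Debrief & Roadmap Sync

Two intervals overlap when each starts before the other ends.
Sorted by start: Compliance Huddle, Architecture Readout, Design Standup, Planning Workshop, Planning Interview, Roadmap Sync, Planning Debrief, Strategy Huddle, Planning Standup.
Architecture Readout starts after Compliance Huddle ends; Compliance Huddle is clear from here.
Design Standup starts before Architecture Readout ends → Architecture Readout and Design Standup overlap.
Planning Workshop starts before Architecture Readout ends → Architecture Readout and Planning Workshop overlap.
Planning Interview starts after Architecture Readout ends; Architecture Readout is clear from here.
Planning Workshop starts before Design Standup ends → Design Standup and Planning Workshop overlap.
Planning Interview starts after Design Standup ends; Design Standup is clear from here.
Planning Interview starts after Planning Workshop ends; Planning Workshop is clear from here.
Roadmap Sync starts after Planning Interview ends; Planning Interview is clear from here.
Planning Debrief starts before Roadmap Sync ends → Roadmap Sync and Planning Debrief overlap.
Strategy Huddle starts after Roadmap Sync ends; Roadmap Sync is clear from here.
Strategy Huddle starts after Planning Debrief ends; Planning Debrief is clear from here.
Planning Standup starts after Strategy Huddle ends.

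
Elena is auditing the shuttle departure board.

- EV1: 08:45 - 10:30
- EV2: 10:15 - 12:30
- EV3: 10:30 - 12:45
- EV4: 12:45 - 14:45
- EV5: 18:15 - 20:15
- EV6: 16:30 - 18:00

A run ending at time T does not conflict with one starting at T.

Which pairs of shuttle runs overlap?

EV1 & EV2, EV2 & EV3

Sorted by start: EV1, EV2, EV3, EV4, EV6, EV5.
EV2 starts before EV1 ends → EV1 and EV2 overlap.
EV3 starts exactly when EV1 ends (back-to-back, no overlap); EV1 is clear from here.
EV3 starts before EV2 ends → EV2 and EV3 overlap.
EV4 starts after EV2 ends; EV2 is clear from here.
EV4 starts exactly when EV3 ends (back-to-back, no overlap); EV3 is clear from here.
EV6 starts after EV4 ends; EV4 is clear from here.
EV5 starts after EV6 ends.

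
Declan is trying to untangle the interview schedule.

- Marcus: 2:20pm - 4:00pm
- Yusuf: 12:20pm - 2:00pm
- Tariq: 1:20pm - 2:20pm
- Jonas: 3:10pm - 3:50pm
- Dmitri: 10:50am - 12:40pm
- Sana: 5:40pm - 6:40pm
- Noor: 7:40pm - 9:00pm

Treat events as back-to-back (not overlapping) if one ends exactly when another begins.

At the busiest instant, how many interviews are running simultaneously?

Walk through starts and ends in time order (an end at T is processed before a start at T):
10:50am start Dmitri → 1
12:20pm start Yusuf → 2
12:40pm end Dmitri → 1
1:20pm start Tariq → 2
2:00pm end Yusuf → 1
2:20pm end Tariq → 0
2:20pm start Marcus → 1
3:10pm start Jonas → 2
3:50pm end Jonas → 1
4:00pm end Marcus → 0
5:40pm start Sana → 1
6:40pm end Sana → 0
7:40pm start Noor → 1
9:00pm end Noor → 0
Peak is 2, at 12:20pm (Dmitri, Yusuf).

2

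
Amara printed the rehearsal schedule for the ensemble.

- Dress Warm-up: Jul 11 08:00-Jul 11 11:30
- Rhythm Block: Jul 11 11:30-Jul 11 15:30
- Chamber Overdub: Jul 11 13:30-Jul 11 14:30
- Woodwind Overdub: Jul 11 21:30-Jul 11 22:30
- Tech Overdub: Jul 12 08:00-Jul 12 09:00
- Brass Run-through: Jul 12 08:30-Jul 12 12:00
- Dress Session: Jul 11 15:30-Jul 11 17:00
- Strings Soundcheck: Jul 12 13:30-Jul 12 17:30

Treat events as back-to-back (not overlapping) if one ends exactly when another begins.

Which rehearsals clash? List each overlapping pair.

Sorted by start: Dress Warm-up, Rhythm Block, Chamber Overdub, Dress Session, Woodwind Overdub, Tech Overdub, Brass Run-through, Strings Soundcheck.
Rhythm Block starts exactly when Dress Warm-up ends (back-to-back, no overlap) — done with Dress Warm-up.
Chamber Overdub starts before Rhythm Block ends → Rhythm Block and Chamber Overdub overlap.
Dress Session starts exactly when Rhythm Block ends (back-to-back, no overlap) — done with Rhythm Block.
Dress Session starts after Chamber Overdub ends — done with Chamber Overdub.
Woodwind Overdub starts after Dress Session ends — done with Dress Session.
Tech Overdub starts after Woodwind Overdub ends — done with Woodwind Overdub.
Brass Run-through starts before Tech Overdub ends → Tech Overdub and Brass Run-through overlap.
Strings Soundcheck starts after Tech Overdub ends.
Strings Soundcheck starts after Brass Run-through ends.

Brass Run-through & Tech Overdub, Chamber Overdub & Rhythm Block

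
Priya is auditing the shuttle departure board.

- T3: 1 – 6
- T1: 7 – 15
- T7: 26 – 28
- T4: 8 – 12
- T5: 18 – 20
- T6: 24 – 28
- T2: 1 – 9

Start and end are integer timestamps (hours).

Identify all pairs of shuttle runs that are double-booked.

T1 & T2, T1 & T4, T2 & T3, T2 & T4, T6 & T7

Sorted by start: T2, T3, T1, T4, T5, T6, T7.
T3 starts before T2 ends → T2 and T3 overlap.
T1 starts before T2 ends → T2 and T1 overlap.
T4 starts before T2 ends → T2 and T4 overlap.
T5 starts after T2 ends, so T2 has no further overlaps.
T1 starts after T3 ends, so T3 has no further overlaps.
T4 starts before T1 ends → T1 and T4 overlap.
T5 starts after T1 ends, so T1 has no further overlaps.
T5 starts after T4 ends, so T4 has no further overlaps.
T6 starts after T5 ends, so T5 has no further overlaps.
T7 starts before T6 ends → T6 and T7 overlap.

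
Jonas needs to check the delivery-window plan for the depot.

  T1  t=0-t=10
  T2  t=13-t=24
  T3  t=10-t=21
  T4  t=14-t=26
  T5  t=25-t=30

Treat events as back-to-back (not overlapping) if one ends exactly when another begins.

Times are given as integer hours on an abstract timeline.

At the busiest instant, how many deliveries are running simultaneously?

3

Walk through starts and ends in time order (an end at T is processed before a start at T):
t=0 start T1 → 1
t=10 end T1 → 0
t=10 start T3 → 1
t=13 start T2 → 2
t=14 start T4 → 3
t=21 end T3 → 2
t=24 end T2 → 1
t=25 start T5 → 2
t=26 end T4 → 1
t=30 end T5 → 0
Peak is 3, at t=14 (T2, T3, T4).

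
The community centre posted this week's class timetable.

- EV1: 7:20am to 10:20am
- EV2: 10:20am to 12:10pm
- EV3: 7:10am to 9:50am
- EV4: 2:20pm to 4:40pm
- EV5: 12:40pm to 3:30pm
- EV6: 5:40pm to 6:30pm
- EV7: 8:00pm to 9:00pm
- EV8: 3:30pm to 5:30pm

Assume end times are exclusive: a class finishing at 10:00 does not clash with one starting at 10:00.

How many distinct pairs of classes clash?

3

Two intervals overlap when each starts before the other ends.
Sorted by start: EV3, EV1, EV2, EV5, EV4, EV8, EV6, EV7.
EV1 starts before EV3 ends → EV3 and EV1 overlap.
EV2 starts after EV3 ends, so nothing later overlaps EV3 either.
EV2 starts exactly when EV1 ends (back-to-back, no overlap), so nothing later overlaps EV1 either.
EV5 starts after EV2 ends, so nothing later overlaps EV2 either.
EV4 starts before EV5 ends → EV5 and EV4 overlap.
EV8 starts exactly when EV5 ends (back-to-back, no overlap), so nothing later overlaps EV5 either.
EV8 starts before EV4 ends → EV4 and EV8 overlap.
EV6 starts after EV4 ends, so nothing later overlaps EV4 either.
EV6 starts after EV8 ends, so nothing later overlaps EV8 either.
EV7 starts after EV6 ends.
Overlapping pairs: EV1 & EV3, EV4 & EV5, EV4 & EV8 — 3 in total.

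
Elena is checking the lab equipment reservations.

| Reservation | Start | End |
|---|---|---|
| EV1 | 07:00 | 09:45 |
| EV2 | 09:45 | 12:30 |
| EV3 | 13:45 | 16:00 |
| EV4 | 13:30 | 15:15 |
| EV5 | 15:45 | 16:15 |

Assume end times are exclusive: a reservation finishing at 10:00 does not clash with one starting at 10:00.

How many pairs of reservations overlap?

Two intervals overlap when each starts before the other ends.
Sorted by start: EV1, EV2, EV4, EV3, EV5.
EV2 starts exactly when EV1 ends (back-to-back, no overlap) — done with EV1.
EV4 starts after EV2 ends — done with EV2.
EV3 starts before EV4 ends → EV4 and EV3 overlap.
EV5 starts after EV4 ends.
EV5 starts before EV3 ends → EV3 and EV5 overlap.
Overlapping pairs: EV3 & EV4, EV3 & EV5 — 2 in total.

2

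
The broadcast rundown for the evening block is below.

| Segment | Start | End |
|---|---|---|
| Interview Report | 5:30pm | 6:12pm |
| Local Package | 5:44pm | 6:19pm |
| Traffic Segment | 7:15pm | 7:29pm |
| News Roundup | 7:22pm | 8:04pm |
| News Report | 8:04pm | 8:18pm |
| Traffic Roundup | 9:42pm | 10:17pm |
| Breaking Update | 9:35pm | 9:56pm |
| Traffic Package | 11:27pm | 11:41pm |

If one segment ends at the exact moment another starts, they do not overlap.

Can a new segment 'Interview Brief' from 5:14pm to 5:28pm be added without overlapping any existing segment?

Interview Report: starts 5:30pm at or after Interview Brief ends 5:28pm → clear.
Local Package: starts 5:44pm at or after Interview Brief ends 5:28pm → clear.
Traffic Segment: starts 7:15pm at or after Interview Brief ends 5:28pm → clear.
News Roundup: starts 7:22pm at or after Interview Brief ends 5:28pm → clear.
News Report: starts 8:04pm at or after Interview Brief ends 5:28pm → clear.
Breaking Update: starts 9:35pm at or after Interview Brief ends 5:28pm → clear.
Traffic Roundup: starts 9:42pm at or after Interview Brief ends 5:28pm → clear.
Traffic Package: starts 11:27pm at or after Interview Brief ends 5:28pm → clear.

Yes — the slot is free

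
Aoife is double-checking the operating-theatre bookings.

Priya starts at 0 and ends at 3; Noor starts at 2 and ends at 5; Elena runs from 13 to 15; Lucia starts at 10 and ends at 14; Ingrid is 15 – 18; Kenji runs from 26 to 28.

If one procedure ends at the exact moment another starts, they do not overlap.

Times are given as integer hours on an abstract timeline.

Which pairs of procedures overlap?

Check each pair: they overlap iff neither finishes before the other starts.
Sorted by start: Priya, Noor, Lucia, Elena, Ingrid, Kenji.
Noor starts before Priya ends → Priya and Noor overlap.
Lucia starts after Priya ends — done with Priya.
Lucia starts after Noor ends — done with Noor.
Elena starts before Lucia ends → Lucia and Elena overlap.
Ingrid starts after Lucia ends — done with Lucia.
Ingrid starts exactly when Elena ends (back-to-back, no overlap) — done with Elena.
Kenji starts after Ingrid ends.

Elena & Lucia, Noor & Priya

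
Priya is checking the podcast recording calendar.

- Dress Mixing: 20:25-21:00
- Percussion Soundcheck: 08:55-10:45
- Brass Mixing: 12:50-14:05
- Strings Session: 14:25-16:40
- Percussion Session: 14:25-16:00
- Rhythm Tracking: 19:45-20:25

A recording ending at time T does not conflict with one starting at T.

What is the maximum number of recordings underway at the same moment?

2

Sweep the timeline, counting +1 at each start and −1 at each end (ends before starts at a tie):
08:55 start Percussion Soundcheck → 1
10:45 end Percussion Soundcheck → 0
12:50 start Brass Mixing → 1
14:05 end Brass Mixing → 0
14:25 start Percussion Session → 1
14:25 start Strings Session → 2
16:00 end Percussion Session → 1
16:40 end Strings Session → 0
19:45 start Rhythm Tracking → 1
20:25 end Rhythm Tracking → 0
20:25 start Dress Mixing → 1
21:00 end Dress Mixing → 0
Peak is 2, at 14:25 (Percussion Session, Strings Session).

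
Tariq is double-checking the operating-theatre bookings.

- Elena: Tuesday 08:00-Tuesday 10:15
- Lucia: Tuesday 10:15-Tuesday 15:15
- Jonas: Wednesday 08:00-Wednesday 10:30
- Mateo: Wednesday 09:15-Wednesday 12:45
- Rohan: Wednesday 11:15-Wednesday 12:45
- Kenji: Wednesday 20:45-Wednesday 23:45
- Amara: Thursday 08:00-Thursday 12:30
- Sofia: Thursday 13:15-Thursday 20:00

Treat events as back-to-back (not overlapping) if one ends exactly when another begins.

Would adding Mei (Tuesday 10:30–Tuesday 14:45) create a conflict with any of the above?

Yes — it overlaps Lucia

Elena: ends Tuesday 10:15 at or before Mei starts Tuesday 10:30 → clear.
Lucia: starts Tuesday 10:15 before Mei ends Tuesday 14:45, and ends Tuesday 15:15 after Mei starts Tuesday 10:30 → overlap.
Jonas: starts Wednesday 08:00 at or after Mei ends Tuesday 14:45 → clear.
Mateo: starts Wednesday 09:15 at or after Mei ends Tuesday 14:45 → clear.
Rohan: starts Wednesday 11:15 at or after Mei ends Tuesday 14:45 → clear.
Kenji: starts Wednesday 20:45 at or after Mei ends Tuesday 14:45 → clear.
Amara: starts Thursday 08:00 at or after Mei ends Tuesday 14:45 → clear.
Sofia: starts Thursday 13:15 at or after Mei ends Tuesday 14:45 → clear.
Mei overlaps Lucia.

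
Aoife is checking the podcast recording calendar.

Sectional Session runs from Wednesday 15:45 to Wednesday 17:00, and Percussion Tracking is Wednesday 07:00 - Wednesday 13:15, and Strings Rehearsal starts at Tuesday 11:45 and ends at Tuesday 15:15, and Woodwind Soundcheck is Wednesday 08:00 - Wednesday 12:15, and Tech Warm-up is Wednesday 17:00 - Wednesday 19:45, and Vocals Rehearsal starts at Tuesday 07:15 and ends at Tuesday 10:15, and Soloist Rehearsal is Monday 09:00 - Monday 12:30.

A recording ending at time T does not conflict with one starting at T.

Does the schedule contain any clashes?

Sorted by start: Soloist Rehearsal, Vocals Rehearsal, Strings Rehearsal, Percussion Tracking, Woodwind Soundcheck, Sectional Session, Tech Warm-up.
Vocals Rehearsal starts after Soloist Rehearsal ends; Soloist Rehearsal is clear from here.
Strings Rehearsal starts after Vocals Rehearsal ends; Vocals Rehearsal is clear from here.
Percussion Tracking starts after Strings Rehearsal ends; Strings Rehearsal is clear from here.
Woodwind Soundcheck starts before Percussion Tracking ends → Percussion Tracking and Woodwind Soundcheck overlap.
That's a conflict, so the schedule is not conflict-free.

Yes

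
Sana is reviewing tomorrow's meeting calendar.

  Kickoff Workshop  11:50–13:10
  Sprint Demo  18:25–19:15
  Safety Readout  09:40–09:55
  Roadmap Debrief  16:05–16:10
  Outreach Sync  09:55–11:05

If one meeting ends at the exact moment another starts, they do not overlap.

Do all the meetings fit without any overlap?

Yes

Two intervals overlap when each starts before the other ends.
Sorted by start: Safety Readout, Outreach Sync, Kickoff Workshop, Roadmap Debrief, Sprint Demo.
Outreach Sync starts exactly when Safety Readout ends (back-to-back, no overlap) — done with Safety Readout.
Kickoff Workshop starts after Outreach Sync ends — done with Outreach Sync.
Roadmap Debrief starts after Kickoff Workshop ends — done with Kickoff Workshop.
Sprint Demo starts after Roadmap Debrief ends.
Every pair is clear; the schedule has no overlaps.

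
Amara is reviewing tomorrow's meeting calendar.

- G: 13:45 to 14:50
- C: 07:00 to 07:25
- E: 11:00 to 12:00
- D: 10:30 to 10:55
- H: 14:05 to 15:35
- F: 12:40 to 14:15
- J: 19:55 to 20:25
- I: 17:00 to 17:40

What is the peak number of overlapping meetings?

3

Sweep the timeline, counting +1 at each start and −1 at each end (ends before starts at a tie):
07:00 start C → 1
07:25 end C → 0
10:30 start D → 1
10:55 end D → 0
11:00 start E → 1
12:00 end E → 0
12:40 start F → 1
13:45 start G → 2
14:05 start H → 3
14:15 end F → 2
14:50 end G → 1
15:35 end H → 0
17:00 start I → 1
17:40 end I → 0
19:55 start J → 1
20:25 end J → 0
Peak is 3, at 14:05 (F, G, H).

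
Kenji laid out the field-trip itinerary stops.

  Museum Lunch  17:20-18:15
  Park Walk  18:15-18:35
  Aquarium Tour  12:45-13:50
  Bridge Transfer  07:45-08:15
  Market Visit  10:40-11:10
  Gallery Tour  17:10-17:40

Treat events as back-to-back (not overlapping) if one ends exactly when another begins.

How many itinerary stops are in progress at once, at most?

2

Walk through starts and ends in time order (an end at T is processed before a start at T):
07:45 start Bridge Transfer → 1
08:15 end Bridge Transfer → 0
10:40 start Market Visit → 1
11:10 end Market Visit → 0
12:45 start Aquarium Tour → 1
13:50 end Aquarium Tour → 0
17:10 start Gallery Tour → 1
17:20 start Museum Lunch → 2
17:40 end Gallery Tour → 1
18:15 end Museum Lunch → 0
18:15 start Park Walk → 1
18:35 end Park Walk → 0
Peak is 2, at 17:20 (Gallery Tour, Museum Lunch).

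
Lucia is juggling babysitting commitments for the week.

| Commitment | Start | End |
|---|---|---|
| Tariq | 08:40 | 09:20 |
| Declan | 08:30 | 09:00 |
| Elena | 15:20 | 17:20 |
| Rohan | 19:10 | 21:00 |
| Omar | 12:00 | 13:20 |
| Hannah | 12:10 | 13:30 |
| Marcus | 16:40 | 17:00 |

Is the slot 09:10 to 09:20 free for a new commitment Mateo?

No — it overlaps Tariq

Declan: ends 09:00 at or before Mateo starts 09:10 → clear.
Tariq: starts 08:40 before Mateo ends 09:20, and ends 09:20 after Mateo starts 09:10 → overlap.
Omar: starts 12:00 at or after Mateo ends 09:20 → clear.
Hannah: starts 12:10 at or after Mateo ends 09:20 → clear.
Elena: starts 15:20 at or after Mateo ends 09:20 → clear.
Marcus: starts 16:40 at or after Mateo ends 09:20 → clear.
Rohan: starts 19:10 at or after Mateo ends 09:20 → clear.
Mateo overlaps Tariq.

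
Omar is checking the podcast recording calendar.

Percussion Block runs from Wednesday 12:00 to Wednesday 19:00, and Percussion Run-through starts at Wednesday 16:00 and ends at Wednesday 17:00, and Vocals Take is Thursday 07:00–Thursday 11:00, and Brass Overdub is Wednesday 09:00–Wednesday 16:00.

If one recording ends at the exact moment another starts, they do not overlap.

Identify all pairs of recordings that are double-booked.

Sorted by start: Brass Overdub, Percussion Block, Percussion Run-through, Vocals Take.
Percussion Block starts before Brass Overdub ends → Brass Overdub and Percussion Block overlap.
Percussion Run-through starts exactly when Brass Overdub ends (back-to-back, no overlap); Brass Overdub is clear from here.
Percussion Run-through starts before Percussion Block ends → Percussion Block and Percussion Run-through overlap.
Vocals Take starts after Percussion Block ends.
Vocals Take starts after Percussion Run-through ends.

Brass Overdub & Percussion Block, Percussion Block & Percussion Run-through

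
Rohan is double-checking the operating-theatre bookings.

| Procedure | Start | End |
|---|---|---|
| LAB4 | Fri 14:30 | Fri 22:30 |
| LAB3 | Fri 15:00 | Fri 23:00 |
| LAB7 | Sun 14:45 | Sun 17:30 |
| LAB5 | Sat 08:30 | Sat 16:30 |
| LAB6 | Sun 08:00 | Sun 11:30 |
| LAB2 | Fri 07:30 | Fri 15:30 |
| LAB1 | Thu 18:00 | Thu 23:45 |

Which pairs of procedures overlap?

LAB2 & LAB3, LAB2 & LAB4, LAB3 & LAB4

Two intervals overlap when each starts before the other ends.
Sorted by start: LAB1, LAB2, LAB4, LAB3, LAB5, LAB6, LAB7.
LAB2 starts after LAB1 ends, so nothing later overlaps LAB1 either.
LAB4 starts before LAB2 ends → LAB2 and LAB4 overlap.
LAB3 starts before LAB2 ends → LAB2 and LAB3 overlap.
LAB5 starts after LAB2 ends, so nothing later overlaps LAB2 either.
LAB3 starts before LAB4 ends → LAB4 and LAB3 overlap.
LAB5 starts after LAB4 ends, so nothing later overlaps LAB4 either.
LAB5 starts after LAB3 ends, so nothing later overlaps LAB3 either.
LAB6 starts after LAB5 ends, so nothing later overlaps LAB5 either.
LAB7 starts after LAB6 ends.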